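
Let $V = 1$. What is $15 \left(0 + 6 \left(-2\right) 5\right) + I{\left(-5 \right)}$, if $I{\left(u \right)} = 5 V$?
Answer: $-895$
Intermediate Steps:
$I{\left(u \right)} = 5$ ($I{\left(u \right)} = 5 \cdot 1 = 5$)
$15 \left(0 + 6 \left(-2\right) 5\right) + I{\left(-5 \right)} = 15 \left(0 + 6 \left(-2\right) 5\right) + 5 = 15 \left(0 - 60\right) + 5 = 15 \left(-60\right) + 5 = -900 + 5 = -895$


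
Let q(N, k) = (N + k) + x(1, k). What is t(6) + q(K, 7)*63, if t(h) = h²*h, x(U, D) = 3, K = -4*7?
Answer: -918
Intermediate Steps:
K = -28
t(h) = h³
q(N, k) = 3 + N + k (q(N, k) = (N + k) + 3 = 3 + N + k)
t(6) + q(K, 7)*63 = 6³ + (3 - 28 + 7)*63 = 216 - 18*63 = 216 - 1134 = -918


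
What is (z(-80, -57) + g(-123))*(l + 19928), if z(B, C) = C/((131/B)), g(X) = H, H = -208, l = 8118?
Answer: -636307648/131 ≈ -4.8573e+6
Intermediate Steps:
g(X) = -208
z(B, C) = B*C/131 (z(B, C) = C*(B/131) = B*C/131)
(z(-80, -57) + g(-123))*(l + 19928) = ((1/131)*(-80)*(-57) - 208)*(8118 + 19928) = (4560/131 - 208)*28046 = -22688/131*28046 = -636307648/131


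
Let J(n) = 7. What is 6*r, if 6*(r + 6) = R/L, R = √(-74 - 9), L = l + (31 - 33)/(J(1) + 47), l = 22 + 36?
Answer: -36 + 27*I*√83/1565 ≈ -36.0 + 0.15718*I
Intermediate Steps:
l = 58
L = 1565/27 (L = 58 + (31 - 33)/(7 + 47) = 58 - 2/54 = 58 - 2*1/54 = 58 - 1/27 = 1565/27 ≈ 57.963)
R = I*√83 (R = √(-83) = I*√83 ≈ 9.1104*I)
r = -6 + 9*I*√83/3130 (r = -6 + ((I*√83)/(1565/27))/6 = -6 + ((I*√83)*(27/1565))/6 = -6 + (27*I*√83/1565)/6 = -6 + 9*I*√83/3130 ≈ -6.0 + 0.026196*I)
6*r = 6*(-6 + 9*I*√83/3130) = -36 + 27*I*√83/1565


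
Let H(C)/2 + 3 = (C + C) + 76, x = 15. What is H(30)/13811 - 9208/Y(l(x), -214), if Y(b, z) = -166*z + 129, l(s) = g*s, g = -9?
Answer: -16812570/70343369 ≈ -0.23901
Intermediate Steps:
l(s) = -9*s
Y(b, z) = 129 - 166*z
H(C) = 146 + 4*C (H(C) = -6 + 2*((C + C) + 76) = -6 + 2*(2*C + 76) = -6 + 2*(76 + 2*C) = -6 + (152 + 4*C) = 146 + 4*C)
H(30)/13811 - 9208/Y(l(x), -214) = (146 + 4*30)/13811 - 9208/(129 - 166*(-214)) = (146 + 120)*(1/13811) - 9208/(129 + 35524) = 266*(1/13811) - 9208/35653 = 38/1973 - 9208*1/35653 = 38/1973 - 9208/35653 = -16812570/70343369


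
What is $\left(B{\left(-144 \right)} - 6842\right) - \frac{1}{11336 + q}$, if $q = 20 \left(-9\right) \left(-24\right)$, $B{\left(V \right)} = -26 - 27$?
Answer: $- \frac{107948121}{15656} \approx -6895.0$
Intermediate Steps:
$B{\left(V \right)} = -53$
$q = 4320$ ($q = \left(-180\right) \left(-24\right) = 4320$)
$\left(B{\left(-144 \right)} - 6842\right) - \frac{1}{11336 + q} = \left(-53 - 6842\right) - \frac{1}{11336 + 4320} = \left(-53 - 6842\right) - \frac{1}{15656} = -6895 - \frac{1}{15656} = - \frac{107948121}{15656}$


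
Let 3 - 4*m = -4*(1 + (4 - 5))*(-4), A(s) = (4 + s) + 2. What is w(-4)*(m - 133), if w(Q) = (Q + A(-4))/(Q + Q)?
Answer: -529/16 ≈ -33.063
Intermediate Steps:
A(s) = 6 + s
m = ¾ (m = ¾ - (-4*(1 + (4 - 5)))*(-4)/4 = ¾ - (-4*(1 - 1))*(-4)/4 = ¾ - (-4*0)*(-4)/4 = ¾ - 0*(-4) = ¾ - ¼*0 = ¾ + 0 = ¾ ≈ 0.75000)
w(Q) = (2 + Q)/(2*Q) (w(Q) = (Q + (6 - 4))/(Q + Q) = (Q + 2)/((2*Q)) = (2 + Q)*(1/(2*Q)) = (2 + Q)/(2*Q))
w(-4)*(m - 133) = ((½)*(2 - 4)/(-4))*(¾ - 133) = ((½)*(-¼)*(-2))*(-529/4) = (¼)*(-529/4) = -529/16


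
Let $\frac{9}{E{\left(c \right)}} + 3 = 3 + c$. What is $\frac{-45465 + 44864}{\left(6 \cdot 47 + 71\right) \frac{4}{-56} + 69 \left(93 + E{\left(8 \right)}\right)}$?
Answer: $- \frac{33656}{362287} \approx -0.092899$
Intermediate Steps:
$E{\left(c \right)} = \frac{9}{c}$ ($E{\left(c \right)} = \frac{9}{-3 + \left(3 + c\right)} = \frac{9}{c}$)
$\frac{-45465 + 44864}{\left(6 \cdot 47 + 71\right) \frac{4}{-56} + 69 \left(93 + E{\left(8 \right)}\right)} = \frac{-45465 + 44864}{\left(6 \cdot 47 + 71\right) \frac{4}{-56} + 69 \left(93 + \frac{9}{8}\right)} = - \frac{601}{\left(282 + 71\right) 4 \left(- \frac{1}{56}\right) + 69 \left(93 + 9 \cdot \frac{1}{8}\right)} = - \frac{601}{353 \left(- \frac{1}{14}\right) + 69 \left(93 + \frac{9}{8}\right)} = - \frac{601}{- \frac{353}{14} + 69 \cdot \frac{753}{8}} = - \frac{601}{- \frac{353}{14} + \frac{51957}{8}} = - \frac{601}{\frac{362287}{56}} = \left(-601\right) \frac{56}{362287} = - \frac{33656}{362287}$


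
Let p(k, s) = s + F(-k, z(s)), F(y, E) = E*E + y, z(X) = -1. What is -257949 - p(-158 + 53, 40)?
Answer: -258095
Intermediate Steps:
F(y, E) = y + E**2 (F(y, E) = E**2 + y = y + E**2)
p(k, s) = 1 + s - k (p(k, s) = s + (-k + (-1)**2) = s + (-k + 1) = s + (1 - k) = 1 + s - k)
-257949 - p(-158 + 53, 40) = -257949 - (1 + 40 - (-158 + 53)) = -257949 - (1 + 40 - 1*(-105)) = -257949 - (1 + 40 + 105) = -257949 - 1*146 = -257949 - 146 = -258095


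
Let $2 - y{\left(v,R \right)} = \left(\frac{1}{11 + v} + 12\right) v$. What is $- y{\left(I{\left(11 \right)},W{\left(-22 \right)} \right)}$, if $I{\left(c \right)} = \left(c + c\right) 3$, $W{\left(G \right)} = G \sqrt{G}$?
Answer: $\frac{5536}{7} \approx 790.86$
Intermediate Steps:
$W{\left(G \right)} = G^{\frac{3}{2}}$
$I{\left(c \right)} = 6 c$ ($I{\left(c \right)} = 2 c 3 = 6 c$)
$y{\left(v,R \right)} = 2 - v \left(12 + \frac{1}{11 + v}\right)$ ($y{\left(v,R \right)} = 2 - \left(\frac{1}{11 + v} + 12\right) v = 2 - \left(12 + \frac{1}{11 + v}\right) v = 2 - v \left(12 + \frac{1}{11 + v}\right)$)
$- y{\left(I{\left(11 \right)},W{\left(-22 \right)} \right)} = - \frac{22 - 131 \cdot 6 \cdot 11 - 12 \left(6 \cdot 11\right)^{2}}{11 + 6 \cdot 11} = - \frac{22 - 8646 - 12 \cdot 66^{2}}{11 + 66} = - \frac{22 - 8646 - 52272}{77} = - \frac{-60896}{77} = \left(-1\right) \left(- \frac{5536}{7}\right) = \frac{5536}{7}$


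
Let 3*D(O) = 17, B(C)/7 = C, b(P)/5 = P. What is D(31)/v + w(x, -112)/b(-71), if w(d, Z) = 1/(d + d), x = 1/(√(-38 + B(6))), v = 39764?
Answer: -113257/42348660 ≈ -0.0026744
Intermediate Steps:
b(P) = 5*P
B(C) = 7*C
D(O) = 17/3 (D(O) = (⅓)*17 = 17/3)
x = ½ (x = 1/(√(-38 + 7*6)) = 1/(√(-38 + 42)) = 1/(√4) = 1/2 = ½ ≈ 0.50000)
w(d, Z) = 1/(2*d)
D(31)/v + w(x, -112)/b(-71) = (17/3)/39764 + (1/(2*(½)))/((5*(-71))) = (17/3)*(1/39764) + ((½)*2)/(-355) = 17/119292 + 1*(-1/355) = 17/119292 - 1/355 = -113257/42348660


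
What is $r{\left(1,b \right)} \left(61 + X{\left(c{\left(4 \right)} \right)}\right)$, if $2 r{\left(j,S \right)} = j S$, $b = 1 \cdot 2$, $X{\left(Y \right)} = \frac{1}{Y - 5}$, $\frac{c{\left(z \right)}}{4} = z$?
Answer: $\frac{672}{11} \approx 61.091$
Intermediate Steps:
$c{\left(z \right)} = 4 z$
$X{\left(Y \right)} = \frac{1}{-5 + Y}$
$b = 2$
$r{\left(j,S \right)} = \frac{S j}{2}$ ($r{\left(j,S \right)} = \frac{j S}{2} = \frac{S j}{2}$)
$r{\left(1,b \right)} \left(61 + X{\left(c{\left(4 \right)} \right)}\right) = \frac{1}{2} \cdot 2 \cdot 1 \left(61 + \frac{1}{-5 + 4 \cdot 4}\right) = 1 \left(61 + \frac{1}{-5 + 16}\right) = 1 \left(61 + \frac{1}{11}\right) = 1 \cdot \frac{672}{11} = \frac{672}{11}$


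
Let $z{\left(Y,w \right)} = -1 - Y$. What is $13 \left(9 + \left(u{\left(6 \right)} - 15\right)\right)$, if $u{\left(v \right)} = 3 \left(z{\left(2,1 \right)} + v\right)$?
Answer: $39$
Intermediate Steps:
$u{\left(v \right)} = -9 + 3 v$ ($u{\left(v \right)} = 3 \left(\left(-1 - 2\right) + v\right) = 3 \left(-3 + v\right) = -9 + 3 v$)
$13 \left(9 + \left(u{\left(6 \right)} - 15\right)\right) = 13 \left(9 + \left(\left(-9 + 3 \cdot 6\right) - 15\right)\right) = 13 \left(9 + \left(\left(-9 + 18\right) - 15\right)\right) = 13 \left(9 + \left(9 - 15\right)\right) = 13 \left(9 - 6\right) = 13 \cdot 3 = 39$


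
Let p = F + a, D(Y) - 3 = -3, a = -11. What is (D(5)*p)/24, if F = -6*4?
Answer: 0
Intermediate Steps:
D(Y) = 0 (D(Y) = 3 - 3 = 0)
F = -24
p = -35 (p = -24 - 11 = -35)
(D(5)*p)/24 = (0*(-35))/24 = 0*(1/24) = 0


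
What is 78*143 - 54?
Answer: 11100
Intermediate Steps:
78*143 - 54 = 11154 - 54 = 11100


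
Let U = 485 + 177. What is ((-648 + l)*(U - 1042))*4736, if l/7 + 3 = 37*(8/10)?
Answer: 831092224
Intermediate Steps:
U = 662
l = 931/5 (l = -21 + 7*(37*(8/10)) = -21 + 7*(37*(8*(1/10))) = -21 + 7*(37*(4/5)) = -21 + 7*(148/5) = -21 + 1036/5 = 931/5 ≈ 186.20)
((-648 + l)*(U - 1042))*4736 = ((-648 + 931/5)*(662 - 1042))*4736 = -2309/5*(-380)*4736 = 175484*4736 = 831092224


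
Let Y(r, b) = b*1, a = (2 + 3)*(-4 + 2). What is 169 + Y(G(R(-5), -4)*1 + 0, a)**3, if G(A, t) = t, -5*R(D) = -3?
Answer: -831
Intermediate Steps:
R(D) = 3/5 (R(D) = -1/5*(-3) = 3/5)
a = -10 (a = 5*(-2) = -10)
Y(r, b) = b
169 + Y(G(R(-5), -4)*1 + 0, a)**3 = 169 + (-10)**3 = 169 - 1000 = -831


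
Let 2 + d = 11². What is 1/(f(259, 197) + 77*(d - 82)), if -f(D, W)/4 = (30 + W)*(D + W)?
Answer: -1/411199 ≈ -2.4319e-6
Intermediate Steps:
d = 119 (d = -2 + 11² = -2 + 121 = 119)
f(D, W) = -4*(30 + W)*(D + W)
1/(f(259, 197) + 77*(d - 82)) = 1/((-120*259 - 120*197 - 4*197² - 4*259*197) + 77*(119 - 82)) = 1/((-31080 - 23640 - 4*38809 - 204092) + 77*37) = 1/((-31080 - 23640 - 155236 - 204092) + 2849) = 1/(-414048 + 2849) = 1/(-411199) = -1/411199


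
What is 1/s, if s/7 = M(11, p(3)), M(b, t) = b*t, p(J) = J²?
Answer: 1/693 ≈ 0.0014430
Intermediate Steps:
s = 693 (s = 7*(11*3²) = 7*(11*9) = 7*99 = 693)
1/s = 1/693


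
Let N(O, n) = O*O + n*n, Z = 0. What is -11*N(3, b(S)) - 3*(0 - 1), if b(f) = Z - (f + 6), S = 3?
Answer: -987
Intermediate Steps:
b(f) = -6 - f (b(f) = 0 - (f + 6) = 0 - (6 + f) = 0 + (-6 - f) = -6 - f)
N(O, n) = O² + n²
-11*N(3, b(S)) - 3*(0 - 1) = -11*(3² + (-6 - 1*3)²) - 3*(0 - 1) = -11*(9 + (-6 - 3)²) - 3*(-1) = -11*(9 + (-9)²) + 3 = -11*(9 + 81) + 3 = -11*90 + 3 = -990 + 3 = -987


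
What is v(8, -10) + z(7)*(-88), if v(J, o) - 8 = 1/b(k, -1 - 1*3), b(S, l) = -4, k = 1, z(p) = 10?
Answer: -3489/4 ≈ -872.25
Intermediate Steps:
v(J, o) = 31/4 (v(J, o) = 8 + 1/(-4) = 8 - 1/4 = 31/4)
v(8, -10) + z(7)*(-88) = 31/4 + 10*(-88) = 31/4 - 880 = -3489/4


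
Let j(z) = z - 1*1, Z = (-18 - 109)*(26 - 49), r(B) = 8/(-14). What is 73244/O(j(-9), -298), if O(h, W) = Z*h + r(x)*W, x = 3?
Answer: -256354/101639 ≈ -2.5222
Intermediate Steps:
r(B) = -4/7 (r(B) = 8*(-1/14) = -4/7)
Z = 2921 (Z = -127*(-23) = 2921)
j(z) = -1 + z (j(z) = z - 1 = -1 + z)
O(h, W) = 2921*h - 4*W/7
73244/O(j(-9), -298) = 73244/(2921*(-1 - 9) - 4/7*(-298)) = 73244/(2921*(-10) + 1192/7) = 73244/(-29210 + 1192/7) = 73244/(-203278/7) = 73244*(-7/203278) = -256354/101639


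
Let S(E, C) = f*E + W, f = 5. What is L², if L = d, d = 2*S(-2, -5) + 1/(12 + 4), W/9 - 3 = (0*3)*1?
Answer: 297025/256 ≈ 1160.3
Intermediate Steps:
W = 27 (W = 27 + 9*((0*3)*1) = 27 + 9*(0*1) = 27 + 9*0 = 27 + 0 = 27)
S(E, C) = 27 + 5*E (S(E, C) = 5*E + 27 = 27 + 5*E)
d = 545/16 (d = 2*(27 + 5*(-2)) + 1/(12 + 4) = 2*(27 - 10) + 1/16 = 2*17 + 1/16 = 34 + 1/16 = 545/16 ≈ 34.063)
L = 545/16 ≈ 34.063
L² = (545/16)² = 297025/256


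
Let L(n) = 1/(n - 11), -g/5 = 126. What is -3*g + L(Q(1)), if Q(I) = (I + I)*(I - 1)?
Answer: 20789/11 ≈ 1889.9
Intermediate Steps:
g = -630 (g = -5*126 = -630)
Q(I) = 2*I*(-1 + I) (Q(I) = (2*I)*(-1 + I) = 2*I*(-1 + I))
L(n) = 1/(-11 + n)
-3*g + L(Q(1)) = -3*(-630) + 1/(-11 + 2*1*(-1 + 1)) = 1890 + 1/(-11 + 2*1*0) = 1890 + 1/(-11 + 0) = 1890 + 1/(-11) = 1890 - 1/11 = 20789/11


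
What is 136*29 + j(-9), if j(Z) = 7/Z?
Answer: 35489/9 ≈ 3943.2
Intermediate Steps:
136*29 + j(-9) = 136*29 + 7/(-9) = 3944 + 7*(-1/9) = 3944 - 7/9 = 35489/9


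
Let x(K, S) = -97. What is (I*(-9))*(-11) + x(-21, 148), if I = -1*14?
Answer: -1483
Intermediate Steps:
I = -14
(I*(-9))*(-11) + x(-21, 148) = -14*(-9)*(-11) - 97 = 126*(-11) - 97 = -1386 - 97 = -1483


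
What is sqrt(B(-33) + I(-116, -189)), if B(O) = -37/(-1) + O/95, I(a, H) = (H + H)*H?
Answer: 2*sqrt(161273710)/95 ≈ 267.35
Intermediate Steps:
I(a, H) = 2*H**2 (I(a, H) = (2*H)*H = 2*H**2)
B(O) = 37 + O/95 (B(O) = -37*(-1) + O*(1/95) = 37 + O/95)
sqrt(B(-33) + I(-116, -189)) = sqrt((37 + (1/95)*(-33)) + 2*(-189)**2) = sqrt((37 - 33/95) + 2*35721) = sqrt(3482/95 + 71442) = sqrt(6790472/95) = 2*sqrt(161273710)/95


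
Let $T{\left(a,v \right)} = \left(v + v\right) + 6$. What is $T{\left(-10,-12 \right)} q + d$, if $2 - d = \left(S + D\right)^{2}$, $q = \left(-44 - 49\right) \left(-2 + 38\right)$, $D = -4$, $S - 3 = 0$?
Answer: $60265$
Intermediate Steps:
$S = 3$ ($S = 3 + 0 = 3$)
$T{\left(a,v \right)} = 6 + 2 v$ ($T{\left(a,v \right)} = 2 v + 6 = 6 + 2 v$)
$q = -3348$ ($q = \left(-93\right) 36 = -3348$)
$d = 1$ ($d = 2 - \left(3 - 4\right)^{2} = 2 - \left(-1\right)^{2} = 2 - 1 = 1$)
$T{\left(-10,-12 \right)} q + d = \left(6 + 2 \left(-12\right)\right) \left(-3348\right) + 1 = \left(6 - 24\right) \left(-3348\right) + 1 = \left(-18\right) \left(-3348\right) + 1 = 60264 + 1 = 60265$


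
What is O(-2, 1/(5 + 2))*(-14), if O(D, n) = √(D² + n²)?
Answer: -2*√197 ≈ -28.071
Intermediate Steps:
O(-2, 1/(5 + 2))*(-14) = √((-2)² + (1/(5 + 2))²)*(-14) = √(4 + (1/7)²)*(-14) = √(4 + (1*(⅐))²)*(-14) = √(4 + (⅐)²)*(-14) = √(4 + 1/49)*(-14) = √(197/49)*(-14) = (√197/7)*(-14) = -2*√197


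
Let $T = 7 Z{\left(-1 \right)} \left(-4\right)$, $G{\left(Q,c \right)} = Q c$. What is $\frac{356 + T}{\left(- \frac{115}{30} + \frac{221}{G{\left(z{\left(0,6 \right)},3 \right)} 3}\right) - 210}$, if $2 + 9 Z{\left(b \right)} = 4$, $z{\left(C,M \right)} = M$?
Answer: $- \frac{9444}{5663} \approx -1.6677$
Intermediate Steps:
$Z{\left(b \right)} = \frac{2}{9}$ ($Z{\left(b \right)} = - \frac{2}{9} + \frac{1}{9} \cdot 4 = - \frac{2}{9} + \frac{4}{9} = \frac{2}{9}$)
$T = - \frac{56}{9}$ ($T = 7 \cdot \frac{2}{9} \left(-4\right) = \frac{14}{9} \left(-4\right) = - \frac{56}{9} \approx -6.2222$)
$\frac{356 + T}{\left(- \frac{115}{30} + \frac{221}{G{\left(z{\left(0,6 \right)},3 \right)} 3}\right) - 210} = \frac{356 - \frac{56}{9}}{\left(- \frac{115}{30} + \frac{221}{6 \cdot 3 \cdot 3}\right) - 210} = \frac{3148}{9 \left(\left(\left(-115\right) \frac{1}{30} + \frac{221}{18 \cdot 3}\right) - 210\right)} = \frac{3148}{9 \left(\left(- \frac{23}{6} + \frac{221}{54}\right) - 210\right)} = \frac{3148}{9 \left(\frac{7}{27} - 210\right)} = \frac{3148}{9 \left(- \frac{5663}{27}\right)} = \frac{3148}{9} \left(- \frac{27}{5663}\right) = - \frac{9444}{5663}$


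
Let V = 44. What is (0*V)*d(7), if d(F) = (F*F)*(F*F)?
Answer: 0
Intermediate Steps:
d(F) = F⁴ (d(F) = F²*F² = F⁴)
(0*V)*d(7) = (0*44)*7⁴ = 0*2401 = 0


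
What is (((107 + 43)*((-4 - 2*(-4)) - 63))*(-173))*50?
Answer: 76552500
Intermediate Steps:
(((107 + 43)*((-4 - 2*(-4)) - 63))*(-173))*50 = ((150*((-4 + 8) - 63))*(-173))*50 = ((150*(4 - 63))*(-173))*50 = ((150*(-59))*(-173))*50 = -8850*(-173)*50 = 1531050*50 = 76552500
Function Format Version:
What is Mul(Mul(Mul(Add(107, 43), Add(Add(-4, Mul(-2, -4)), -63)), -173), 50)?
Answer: 76552500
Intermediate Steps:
Mul(Mul(Mul(Add(107, 43), Add(Add(-4, Mul(-2, -4)), -63)), -173), 50) = Mul(Mul(Mul(150, Add(Add(-4, 8), -63)), -173), 50) = Mul(Mul(Mul(150, Add(4, -63)), -173), 50) = Mul(Mul(Mul(150, -59), -173), 50) = Mul(Mul(-8850, -173), 50) = Mul(1531050, 50) = 76552500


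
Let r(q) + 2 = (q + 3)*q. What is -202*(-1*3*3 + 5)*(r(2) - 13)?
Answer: -4040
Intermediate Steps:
r(q) = -2 + q*(3 + q) (r(q) = -2 + (q + 3)*q = -2 + (3 + q)*q = -2 + q*(3 + q))
-202*(-1*3*3 + 5)*(r(2) - 13) = -202*(-1*3*3 + 5)*((-2 + 2² + 3*2) - 13) = -202*(-3*3 + 5)*((-2 + 4 + 6) - 13) = -202*(-9 + 5)*(8 - 13) = -(-808)*(-5) = -202*20 = -4040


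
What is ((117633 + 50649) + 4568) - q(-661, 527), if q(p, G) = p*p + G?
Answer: -264598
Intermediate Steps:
q(p, G) = G + p² (q(p, G) = p² + G = G + p²)
((117633 + 50649) + 4568) - q(-661, 527) = ((117633 + 50649) + 4568) - (527 + (-661)²) = (168282 + 4568) - (527 + 436921) = 172850 - 1*437448 = 172850 - 437448 = -264598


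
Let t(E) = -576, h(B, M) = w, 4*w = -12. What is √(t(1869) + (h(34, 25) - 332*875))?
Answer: I*√291079 ≈ 539.52*I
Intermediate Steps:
w = -3 (w = (¼)*(-12) = -3)
h(B, M) = -3
√(t(1869) + (h(34, 25) - 332*875)) = √(-576 + (-3 - 332*875)) = √(-576 + (-3 - 290500)) = √(-576 - 290503) = √(-291079) = I*√291079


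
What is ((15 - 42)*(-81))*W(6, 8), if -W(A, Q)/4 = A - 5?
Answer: -8748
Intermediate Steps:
W(A, Q) = 20 - 4*A (W(A, Q) = -4*(A - 5) = -4*(-5 + A) = 20 - 4*A)
((15 - 42)*(-81))*W(6, 8) = ((15 - 42)*(-81))*(20 - 4*6) = (-27*(-81))*(20 - 24) = 2187*(-4) = -8748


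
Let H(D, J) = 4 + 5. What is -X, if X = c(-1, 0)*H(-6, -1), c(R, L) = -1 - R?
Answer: 0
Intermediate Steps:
H(D, J) = 9
X = 0 (X = (-1 - 1*(-1))*9 = (-1 + 1)*9 = 0*9 = 0)
-X = -1*0 = 0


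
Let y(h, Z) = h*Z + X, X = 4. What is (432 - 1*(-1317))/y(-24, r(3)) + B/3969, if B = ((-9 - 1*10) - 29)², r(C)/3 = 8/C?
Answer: -723181/82908 ≈ -8.7227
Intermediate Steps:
r(C) = 24/C (r(C) = 3*(8/C) = 24/C)
y(h, Z) = 4 + Z*h (y(h, Z) = h*Z + 4 = Z*h + 4 = 4 + Z*h)
B = 2304 (B = ((-9 - 10) - 29)² = (-19 - 29)² = (-48)² = 2304)
(432 - 1*(-1317))/y(-24, r(3)) + B/3969 = (432 - 1*(-1317))/(4 + (24/3)*(-24)) + 2304/3969 = (432 + 1317)/(4 + (24*(⅓))*(-24)) + 2304*(1/3969) = 1749/(4 + 8*(-24)) + 256/441 = 1749/(4 - 192) + 256/441 = 1749/(-188) + 256/441 = 1749*(-1/188) + 256/441 = -1749/188 + 256/441 = -723181/82908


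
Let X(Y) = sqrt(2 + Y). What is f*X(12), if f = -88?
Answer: -88*sqrt(14) ≈ -329.27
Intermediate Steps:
f*X(12) = -88*sqrt(2 + 12) = -88*sqrt(14)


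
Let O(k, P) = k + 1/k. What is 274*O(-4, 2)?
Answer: -2329/2 ≈ -1164.5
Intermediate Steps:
274*O(-4, 2) = 274*(-4 + 1/(-4)) = 274*(-4 - ¼) = 274*(-17/4) = -2329/2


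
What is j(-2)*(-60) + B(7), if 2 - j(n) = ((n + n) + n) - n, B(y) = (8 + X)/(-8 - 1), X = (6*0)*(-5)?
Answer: -3248/9 ≈ -360.89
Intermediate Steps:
X = 0 (X = 0*(-5) = 0)
B(y) = -8/9 (B(y) = (8 + 0)/(-8 - 1) = 8/(-9) = 8*(-⅑) = -8/9)
j(n) = 2 - 2*n (j(n) = 2 - (((n + n) + n) - n) = 2 - ((2*n + n) - n) = 2 - (3*n - n) = 2 - 2*n)
j(-2)*(-60) + B(7) = (2 - 2*(-2))*(-60) - 8/9 = (2 + 4)*(-60) - 8/9 = 6*(-60) - 8/9 = -360 - 8/9 = -3248/9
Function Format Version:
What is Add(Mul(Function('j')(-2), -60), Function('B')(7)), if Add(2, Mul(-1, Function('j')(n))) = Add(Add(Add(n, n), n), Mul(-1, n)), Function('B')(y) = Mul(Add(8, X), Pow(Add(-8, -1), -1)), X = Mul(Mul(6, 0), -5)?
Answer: Rational(-3248, 9) ≈ -360.89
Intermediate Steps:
X = 0 (X = Mul(0, -5) = 0)
Function('B')(y) = Rational(-8, 9) (Function('B')(y) = Mul(Add(8, 0), Pow(Add(-8, -1), -1)) = Mul(8, Pow(-9, -1)) = Mul(8, Rational(-1, 9)) = Rational(-8, 9))
Function('j')(n) = Add(2, Mul(-2, n)) (Function('j')(n) = Add(2, Mul(-1, Add(Add(Add(n, n), n), Mul(-1, n)))) = Add(2, Mul(-1, Add(Add(Mul(2, n), n), Mul(-1, n)))) = Add(2, Mul(-1, Add(Mul(3, n), Mul(-1, n)))) = Add(2, Mul(-1, Mul(2, n))) = Add(2, Mul(-2, n)))
Add(Mul(Function('j')(-2), -60), Function('B')(7)) = Add(Mul(Add(2, Mul(-2, -2)), -60), Rational(-8, 9)) = Add(Mul(Add(2, 4), -60), Rational(-8, 9)) = Add(Mul(6, -60), Rational(-8, 9)) = Add(-360, Rational(-8, 9)) = Rational(-3248, 9)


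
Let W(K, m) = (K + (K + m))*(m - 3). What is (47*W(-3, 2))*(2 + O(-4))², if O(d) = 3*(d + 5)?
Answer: 4700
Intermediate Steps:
O(d) = 15 + 3*d (O(d) = 3*(5 + d) = 15 + 3*d)
W(K, m) = (-3 + m)*(m + 2*K) (W(K, m) = (m + 2*K)*(-3 + m) = (-3 + m)*(m + 2*K))
(47*W(-3, 2))*(2 + O(-4))² = (47*(2² - 6*(-3) - 3*2 + 2*(-3)*2))*(2 + (15 + 3*(-4)))² = (47*(4 + 18 - 6 - 12))*(2 + (15 - 12))² = (47*4)*(2 + 3)² = 188*5² = 188*25 = 4700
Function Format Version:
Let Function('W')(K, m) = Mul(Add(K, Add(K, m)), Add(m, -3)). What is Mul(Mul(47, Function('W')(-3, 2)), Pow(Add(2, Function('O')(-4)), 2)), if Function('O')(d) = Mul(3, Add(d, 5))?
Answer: 4700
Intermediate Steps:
Function('O')(d) = Add(15, Mul(3, d)) (Function('O')(d) = Mul(3, Add(5, d)) = Add(15, Mul(3, d)))
Function('W')(K, m) = Mul(Add(-3, m), Add(m, Mul(2, K))) (Function('W')(K, m) = Mul(Add(m, Mul(2, K)), Add(-3, m)) = Mul(Add(-3, m), Add(m, Mul(2, K))))
Mul(Mul(47, Function('W')(-3, 2)), Pow(Add(2, Function('O')(-4)), 2)) = Mul(Mul(47, Add(Pow(2, 2), Mul(-6, -3), Mul(-3, 2), Mul(2, -3, 2))), Pow(Add(2, Add(15, Mul(3, -4))), 2)) = Mul(Mul(47, Add(4, 18, -6, -12)), Pow(Add(2, Add(15, -12)), 2)) = Mul(Mul(47, 4), Pow(Add(2, 3), 2)) = Mul(188, Pow(5, 2)) = Mul(188, 25) = 4700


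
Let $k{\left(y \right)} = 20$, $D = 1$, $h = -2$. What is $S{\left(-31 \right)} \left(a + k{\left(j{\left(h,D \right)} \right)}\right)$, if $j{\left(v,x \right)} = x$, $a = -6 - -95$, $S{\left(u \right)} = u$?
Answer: $-3379$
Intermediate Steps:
$a = 89$ ($a = -6 + 95 = 89$)
$S{\left(-31 \right)} \left(a + k{\left(j{\left(h,D \right)} \right)}\right) = - 31 \left(89 + 20\right) = \left(-31\right) 109 = -3379$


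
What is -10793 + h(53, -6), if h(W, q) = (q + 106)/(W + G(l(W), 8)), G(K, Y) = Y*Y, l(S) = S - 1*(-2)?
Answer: -1262681/117 ≈ -10792.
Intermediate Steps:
l(S) = 2 + S (l(S) = S + 2 = 2 + S)
G(K, Y) = Y²
h(W, q) = (106 + q)/(64 + W) (h(W, q) = (q + 106)/(W + 8²) = (106 + q)/(W + 64) = (106 + q)/(64 + W))
-10793 + h(53, -6) = -10793 + (106 - 6)/(64 + 53) = -10793 + 100/117 = -1262681/117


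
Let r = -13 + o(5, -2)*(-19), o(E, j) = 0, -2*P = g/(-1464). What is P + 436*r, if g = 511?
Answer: -16595393/2928 ≈ -5667.8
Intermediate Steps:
P = 511/2928 (P = -511/(2*(-1464)) = -511*(-1)/(2*1464) = -½*(-511/1464) = 511/2928 ≈ 0.17452)
r = -13 (r = -13 + 0*(-19) = -13 + 0 = -13)
P + 436*r = 511/2928 + 436*(-13) = 511/2928 - 5668 = -16595393/2928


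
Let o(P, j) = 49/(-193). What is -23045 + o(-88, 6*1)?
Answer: -4447734/193 ≈ -23045.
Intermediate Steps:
o(P, j) = -49/193 (o(P, j) = 49*(-1/193) = -49/193)
-23045 + o(-88, 6*1) = -23045 - 49/193 = -4447734/193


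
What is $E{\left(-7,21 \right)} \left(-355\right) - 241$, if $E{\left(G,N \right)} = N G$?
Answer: $51944$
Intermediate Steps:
$E{\left(G,N \right)} = G N$
$E{\left(-7,21 \right)} \left(-355\right) - 241 = \left(-7\right) 21 \left(-355\right) - 241 = \left(-147\right) \left(-355\right) - 241 = 52185 - 241 = 51944$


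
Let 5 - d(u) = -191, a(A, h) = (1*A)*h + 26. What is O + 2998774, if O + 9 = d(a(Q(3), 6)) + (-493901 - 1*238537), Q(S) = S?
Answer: 2266523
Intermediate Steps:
a(A, h) = 26 + A*h (a(A, h) = A*h + 26 = 26 + A*h)
d(u) = 196 (d(u) = 5 - 1*(-191) = 5 + 191 = 196)
O = -732251 (O = -9 + (196 + (-493901 - 1*238537)) = -9 + (196 + (-493901 - 238537)) = -9 + (196 - 732438) = -9 - 732242 = -732251)
O + 2998774 = -732251 + 2998774 = 2266523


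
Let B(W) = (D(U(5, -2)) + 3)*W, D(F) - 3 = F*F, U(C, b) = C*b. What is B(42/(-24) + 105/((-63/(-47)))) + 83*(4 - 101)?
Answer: 401/6 ≈ 66.833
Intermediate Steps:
D(F) = 3 + F² (D(F) = 3 + F*F = 3 + F²)
B(W) = 106*W (B(W) = ((3 + (5*(-2))²) + 3)*W = ((3 + (-10)²) + 3)*W = ((3 + 100) + 3)*W = (103 + 3)*W = 106*W)
B(42/(-24) + 105/((-63/(-47)))) + 83*(4 - 101) = 106*(42/(-24) + 105/((-63/(-47)))) + 83*(4 - 101) = 106*(42*(-1/24) + 105/((-63*(-1/47)))) + 83*(-97) = 106*(-7/4 + 105/(63/47)) - 8051 = 106*(-7/4 + 105*(47/63)) - 8051 = 106*(-7/4 + 235/3) - 8051 = 106*(919/12) - 8051 = 48707/6 - 8051 = 401/6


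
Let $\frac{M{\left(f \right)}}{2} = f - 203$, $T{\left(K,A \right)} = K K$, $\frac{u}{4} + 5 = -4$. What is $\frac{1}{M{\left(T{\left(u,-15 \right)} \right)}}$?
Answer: $\frac{1}{2186} \approx 0.00045746$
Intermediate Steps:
$u = -36$ ($u = -20 + 4 \left(-4\right) = -20 - 16 = -36$)
$T{\left(K,A \right)} = K^{2}$
$M{\left(f \right)} = -406 + 2 f$ ($M{\left(f \right)} = 2 \left(f - 203\right) = 2 \left(-203 + f\right) = -406 + 2 f$)
$\frac{1}{M{\left(T{\left(u,-15 \right)} \right)}} = \frac{1}{-406 + 2 \left(-36\right)^{2}} = \frac{1}{-406 + 2 \cdot 1296} = \frac{1}{-406 + 2592} = \frac{1}{2186}$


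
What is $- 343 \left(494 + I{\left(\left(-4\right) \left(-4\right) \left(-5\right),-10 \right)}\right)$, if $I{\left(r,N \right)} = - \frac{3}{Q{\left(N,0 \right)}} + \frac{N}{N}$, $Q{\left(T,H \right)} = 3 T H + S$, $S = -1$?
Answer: $-170814$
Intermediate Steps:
$Q{\left(T,H \right)} = -1 + 3 H T$ ($Q{\left(T,H \right)} = 3 T H - 1 = 3 H T - 1 = -1 + 3 H T$)
$I{\left(r,N \right)} = 4$ ($I{\left(r,N \right)} = - \frac{3}{-1 + 3 \cdot 0 N} + \frac{N}{N} = - \frac{3}{-1 + 0} + 1 = - \frac{3}{-1} + 1 = \left(-3\right) \left(-1\right) + 1 = 3 + 1 = 4$)
$- 343 \left(494 + I{\left(\left(-4\right) \left(-4\right) \left(-5\right),-10 \right)}\right) = - 343 \left(494 + 4\right) = \left(-343\right) 498 = -170814$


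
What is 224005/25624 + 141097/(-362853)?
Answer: 77665416737/9297745272 ≈ 8.3531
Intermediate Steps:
224005/25624 + 141097/(-362853) = 224005*(1/25624) + 141097*(-1/362853) = 224005/25624 - 141097/362853 = 77665416737/9297745272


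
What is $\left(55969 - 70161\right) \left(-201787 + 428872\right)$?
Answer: $-3222790320$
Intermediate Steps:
$\left(55969 - 70161\right) \left(-201787 + 428872\right) = \left(55969 + \left(-83746 + 13585\right)\right) 227085 = \left(55969 - 70161\right) 227085 = \left(-14192\right) 227085 = -3222790320$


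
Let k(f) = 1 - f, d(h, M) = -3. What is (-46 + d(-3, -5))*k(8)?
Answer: 343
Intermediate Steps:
(-46 + d(-3, -5))*k(8) = (-46 - 3)*(1 - 1*8) = -49*(1 - 8) = -49*(-7) = 343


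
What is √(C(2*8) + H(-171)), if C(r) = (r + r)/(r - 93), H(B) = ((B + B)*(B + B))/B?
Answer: 10*I*√40579/77 ≈ 26.161*I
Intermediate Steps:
H(B) = 4*B (H(B) = ((2*B)*(2*B))/B = (4*B²)/B = 4*B)
C(r) = 2*r/(-93 + r) (C(r) = (2*r)/(-93 + r) = 2*r/(-93 + r))
√(C(2*8) + H(-171)) = √(2*(2*8)/(-93 + 2*8) + 4*(-171)) = √(2*16/(-93 + 16) - 684) = √(2*16/(-77) - 684) = √(2*16*(-1/77) - 684) = √(-32/77 - 684) = √(-52700/77) = 10*I*√40579/77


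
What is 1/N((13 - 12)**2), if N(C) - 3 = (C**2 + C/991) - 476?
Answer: -991/467751 ≈ -0.0021186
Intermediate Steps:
N(C) = -473 + C**2 + C/991 (N(C) = 3 + ((C**2 + C/991) - 476) = 3 + (-476 + C**2 + C/991) = -473 + C**2 + C/991)
1/N((13 - 12)**2) = 1/(-473 + ((13 - 12)**2)**2 + (13 - 12)**2/991) = 1/(-473 + (1**2)**2 + (1/991)*1**2) = 1/(-473 + 1**2 + (1/991)*1) = 1/(-473 + 1 + 1/991) = 1/(-467751/991) = -991/467751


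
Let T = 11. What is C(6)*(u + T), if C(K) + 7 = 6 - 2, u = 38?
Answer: -147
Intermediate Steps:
C(K) = -3 (C(K) = -7 + (6 - 2) = -7 + 4 = -3)
C(6)*(u + T) = -3*(38 + 11) = -3*49 = -147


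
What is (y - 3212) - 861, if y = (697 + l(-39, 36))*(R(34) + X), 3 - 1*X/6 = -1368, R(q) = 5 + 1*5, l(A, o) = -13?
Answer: 5629351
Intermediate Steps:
R(q) = 10 (R(q) = 5 + 5 = 10)
X = 8226 (X = 18 - 6*(-1368) = 18 + 8208 = 8226)
y = 5633424 (y = (697 - 13)*(10 + 8226) = 684*8236 = 5633424)
(y - 3212) - 861 = (5633424 - 3212) - 861 = 5630212 - 861 = 5629351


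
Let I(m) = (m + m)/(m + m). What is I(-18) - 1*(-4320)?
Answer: 4321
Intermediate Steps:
I(m) = 1 (I(m) = (2*m)/((2*m)) = (2*m)*(1/(2*m)) = 1)
I(-18) - 1*(-4320) = 1 - 1*(-4320) = 1 + 4320 = 4321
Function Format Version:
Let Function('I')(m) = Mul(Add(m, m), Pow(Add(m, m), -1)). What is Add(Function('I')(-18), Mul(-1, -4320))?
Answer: 4321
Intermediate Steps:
Function('I')(m) = 1 (Function('I')(m) = Mul(Mul(2, m), Pow(Mul(2, m), -1)) = Mul(Mul(2, m), Mul(Rational(1, 2), Pow(m, -1))) = 1)
Add(Function('I')(-18), Mul(-1, -4320)) = Add(1, Mul(-1, -4320)) = Add(1, 4320) = 4321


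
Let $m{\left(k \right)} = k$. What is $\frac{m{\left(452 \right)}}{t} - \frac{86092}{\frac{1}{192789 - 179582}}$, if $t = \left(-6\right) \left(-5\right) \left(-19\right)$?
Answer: $- \frac{324049857766}{285} \approx -1.137 \cdot 10^{9}$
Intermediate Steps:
$t = -570$ ($t = 30 \left(-19\right) = -570$)
$\frac{m{\left(452 \right)}}{t} - \frac{86092}{\frac{1}{192789 - 179582}} = \frac{452}{-570} - \frac{86092}{\frac{1}{192789 - 179582}} = 452 \left(- \frac{1}{570}\right) - \frac{86092}{\frac{1}{13207}} = - \frac{226}{285} - 86092 \frac{1}{\frac{1}{13207}} = - \frac{226}{285} - 1137017044 = - \frac{324049857766}{285}$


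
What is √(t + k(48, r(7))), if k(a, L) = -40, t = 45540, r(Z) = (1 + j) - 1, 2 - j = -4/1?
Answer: 10*√455 ≈ 213.31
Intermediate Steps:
j = 6 (j = 2 - (-4)/1 = 2 - (-4) = 2 - 1*(-4) = 2 + 4 = 6)
r(Z) = 6 (r(Z) = (1 + 6) - 1 = 7 - 1 = 6)
√(t + k(48, r(7))) = √(45540 - 40) = √45500 = 10*√455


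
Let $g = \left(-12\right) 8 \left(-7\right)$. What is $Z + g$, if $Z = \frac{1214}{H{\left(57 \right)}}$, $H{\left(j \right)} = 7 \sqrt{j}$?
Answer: $672 + \frac{1214 \sqrt{57}}{399} \approx 694.97$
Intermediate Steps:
$g = 672$ ($g = \left(-96\right) \left(-7\right) = 672$)
$Z = \frac{1214 \sqrt{57}}{399}$ ($Z = \frac{1214}{7 \sqrt{57}} = 1214 \frac{\sqrt{57}}{399} = \frac{1214 \sqrt{57}}{399} \approx 22.971$)
$Z + g = \frac{1214 \sqrt{57}}{399} + 672 = 672 + \frac{1214 \sqrt{57}}{399}$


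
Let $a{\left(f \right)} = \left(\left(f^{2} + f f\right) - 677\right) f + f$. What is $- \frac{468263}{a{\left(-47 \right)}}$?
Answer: $\frac{468263}{175874} \approx 2.6625$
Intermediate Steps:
$a{\left(f \right)} = f + f \left(-677 + 2 f^{2}\right)$ ($a{\left(f \right)} = \left(\left(f^{2} + f^{2}\right) - 677\right) f + f = \left(2 f^{2} - 677\right) f + f = \left(-677 + 2 f^{2}\right) f + f = f \left(-677 + 2 f^{2}\right) + f = f + f \left(-677 + 2 f^{2}\right)$)
$- \frac{468263}{a{\left(-47 \right)}} = - \frac{468263}{2 \left(-47\right) \left(-338 + \left(-47\right)^{2}\right)} = - \frac{468263}{2 \left(-47\right) \left(-338 + 2209\right)} = - \frac{468263}{2 \left(-47\right) 1871} = - \frac{468263}{-175874} = \left(-468263\right) \left(- \frac{1}{175874}\right) = \frac{468263}{175874}$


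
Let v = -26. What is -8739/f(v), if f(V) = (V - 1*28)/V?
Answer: -12623/3 ≈ -4207.7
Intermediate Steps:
f(V) = (-28 + V)/V (f(V) = (V - 28)/V = (-28 + V)/V)
-8739/f(v) = -8739*(-26/(-28 - 26)) = -8739/((-1/26*(-54))) = -8739/27/13 = -8739*13/27 = -12623/3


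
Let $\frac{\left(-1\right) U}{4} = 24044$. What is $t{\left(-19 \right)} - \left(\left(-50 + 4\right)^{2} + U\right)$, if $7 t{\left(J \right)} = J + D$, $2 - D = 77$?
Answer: $\frac{658326}{7} \approx 94047.0$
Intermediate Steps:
$D = -75$ ($D = 2 - 77 = -75$)
$U = -96176$ ($U = \left(-4\right) 24044 = -96176$)
$t{\left(J \right)} = - \frac{75}{7} + \frac{J}{7}$ ($t{\left(J \right)} = \frac{J - 75}{7} = \frac{-75 + J}{7} = - \frac{75}{7} + \frac{J}{7}$)
$t{\left(-19 \right)} - \left(\left(-50 + 4\right)^{2} + U\right) = \left(- \frac{75}{7} + \frac{1}{7} \left(-19\right)\right) - \left(\left(-50 + 4\right)^{2} - 96176\right) = \left(- \frac{75}{7} - \frac{19}{7}\right) - \left(\left(-46\right)^{2} - 96176\right) = - \frac{94}{7} - \left(2116 - 96176\right) = - \frac{94}{7} - -94060 = - \frac{94}{7} + 94060 = \frac{658326}{7}$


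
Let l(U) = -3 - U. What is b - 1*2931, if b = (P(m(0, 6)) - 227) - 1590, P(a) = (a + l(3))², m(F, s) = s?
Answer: -4748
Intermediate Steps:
P(a) = (-6 + a)² (P(a) = (a + (-3 - 1*3))² = (a + (-3 - 3))² = (a - 6)² = (-6 + a)²)
b = -1817 (b = ((-6 + 6)² - 227) - 1590 = (0² - 227) - 1590 = (0 - 227) - 1590 = -227 - 1590 = -1817)
b - 1*2931 = -1817 - 1*2931 = -1817 - 2931 = -4748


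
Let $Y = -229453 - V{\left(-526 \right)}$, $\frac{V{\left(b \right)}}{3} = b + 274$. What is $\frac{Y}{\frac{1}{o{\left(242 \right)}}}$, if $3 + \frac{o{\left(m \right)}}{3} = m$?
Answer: $-163975749$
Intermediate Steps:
$V{\left(b \right)} = 822 + 3 b$ ($V{\left(b \right)} = 3 \left(b + 274\right) = 3 \left(274 + b\right) = 822 + 3 b$)
$o{\left(m \right)} = -9 + 3 m$
$Y = -228697$ ($Y = -229453 - \left(822 + 3 \left(-526\right)\right) = -229453 - \left(822 - 1578\right) = -229453 - -756 = -229453 + 756 = -228697$)
$\frac{Y}{\frac{1}{o{\left(242 \right)}}} = - \frac{228697}{\frac{1}{-9 + 3 \cdot 242}} = - \frac{228697}{\frac{1}{-9 + 726}} = - \frac{228697}{\frac{1}{717}} = - 228697 \frac{1}{\frac{1}{717}} = \left(-228697\right) 717 = -163975749$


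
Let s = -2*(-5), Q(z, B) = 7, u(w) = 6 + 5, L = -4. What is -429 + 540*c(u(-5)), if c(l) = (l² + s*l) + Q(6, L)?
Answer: 128091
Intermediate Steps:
u(w) = 11
s = 10
c(l) = 7 + l² + 10*l (c(l) = (l² + 10*l) + 7 = 7 + l² + 10*l)
-429 + 540*c(u(-5)) = -429 + 540*(7 + 11² + 10*11) = -429 + 540*(7 + 121 + 110) = -429 + 540*238 = -429 + 128520 = 128091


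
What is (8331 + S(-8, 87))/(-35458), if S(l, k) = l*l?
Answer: -8395/35458 ≈ -0.23676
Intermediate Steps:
S(l, k) = l²
(8331 + S(-8, 87))/(-35458) = (8331 + (-8)²)/(-35458) = (8331 + 64)*(-1/35458) = 8395*(-1/35458) = -8395/35458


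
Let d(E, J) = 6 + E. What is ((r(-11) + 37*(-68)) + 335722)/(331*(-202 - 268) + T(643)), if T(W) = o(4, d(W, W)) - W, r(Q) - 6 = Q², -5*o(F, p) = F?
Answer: -1666665/781069 ≈ -2.1338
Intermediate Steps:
o(F, p) = -F/5
r(Q) = 6 + Q²
T(W) = -⅘ - W (T(W) = -⅕*4 - W = -⅘ - W)
((r(-11) + 37*(-68)) + 335722)/(331*(-202 - 268) + T(643)) = (((6 + (-11)²) + 37*(-68)) + 335722)/(331*(-202 - 268) + (-⅘ - 1*643)) = (((6 + 121) - 2516) + 335722)/(331*(-470) + (-⅘ - 643)) = ((127 - 2516) + 335722)/(-155570 - 3219/5) = (-2389 + 335722)/(-781069/5) = 333333*(-5/781069) = -1666665/781069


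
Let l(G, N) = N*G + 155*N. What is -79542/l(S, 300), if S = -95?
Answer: -4419/1000 ≈ -4.4190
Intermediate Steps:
l(G, N) = 155*N + G*N (l(G, N) = G*N + 155*N = 155*N + G*N)
-79542/l(S, 300) = -79542*1/(300*(155 - 95)) = -79542/(300*60) = -79542/18000 = -79542*1/18000 = -4419/1000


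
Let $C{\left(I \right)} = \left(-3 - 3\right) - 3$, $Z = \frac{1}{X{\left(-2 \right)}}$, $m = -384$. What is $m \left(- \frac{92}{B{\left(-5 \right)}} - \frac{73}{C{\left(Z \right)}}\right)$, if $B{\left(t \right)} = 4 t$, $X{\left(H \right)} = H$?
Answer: $- \frac{73216}{15} \approx -4881.1$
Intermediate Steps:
$Z = - \frac{1}{2}$ ($Z = \frac{1}{-2} = - \frac{1}{2} \approx -0.5$)
$C{\left(I \right)} = -9$ ($C{\left(I \right)} = -6 - 3 = -9$)
$m \left(- \frac{92}{B{\left(-5 \right)}} - \frac{73}{C{\left(Z \right)}}\right) = - 384 \left(- \frac{92}{4 \left(-5\right)} - \frac{73}{-9}\right) = - 384 \left(- \frac{92}{-20} - - \frac{73}{9}\right) = - 384 \left(\left(-92\right) \left(- \frac{1}{20}\right) + \frac{73}{9}\right) = - 384 \left(\frac{23}{5} + \frac{73}{9}\right) = \left(-384\right) \frac{572}{45} = - \frac{73216}{15}$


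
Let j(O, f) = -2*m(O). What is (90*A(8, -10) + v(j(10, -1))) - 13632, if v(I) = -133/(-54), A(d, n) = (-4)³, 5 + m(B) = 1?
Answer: -1047035/54 ≈ -19390.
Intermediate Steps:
m(B) = -4 (m(B) = -5 + 1 = -4)
A(d, n) = -64
j(O, f) = 8 (j(O, f) = -2*(-4) = 8)
v(I) = 133/54 (v(I) = -133*(-1/54) = 133/54)
(90*A(8, -10) + v(j(10, -1))) - 13632 = (90*(-64) + 133/54) - 13632 = (-5760 + 133/54) - 13632 = -310907/54 - 13632 = -1047035/54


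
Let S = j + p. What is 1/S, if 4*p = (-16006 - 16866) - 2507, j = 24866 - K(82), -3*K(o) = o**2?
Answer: 12/219151 ≈ 5.4757e-5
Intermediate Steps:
K(o) = -o**2/3
j = 81322/3 (j = 24866 - (-1)*82**2/3 = 24866 - (-1)*6724/3 = 24866 - 1*(-6724/3) = 24866 + 6724/3 = 81322/3 ≈ 27107.)
p = -35379/4 (p = ((-16006 - 16866) - 2507)/4 = (-32872 - 2507)/4 = (1/4)*(-35379) = -35379/4 ≈ -8844.8)
S = 219151/12 (S = 81322/3 - 35379/4 = 219151/12 ≈ 18263.)
1/S = 1/(219151/12) = 12/219151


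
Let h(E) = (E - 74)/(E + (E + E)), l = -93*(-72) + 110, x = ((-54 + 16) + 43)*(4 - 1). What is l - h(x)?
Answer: 306329/45 ≈ 6807.3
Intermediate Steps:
x = 15 (x = (-38 + 43)*3 = 5*3 = 15)
l = 6806 (l = 6696 + 110 = 6806)
h(E) = (-74 + E)/(3*E) (h(E) = (-74 + E)/(E + 2*E) = (-74 + E)/((3*E)) = (-74 + E)*(1/(3*E)) = (-74 + E)/(3*E))
l - h(x) = 6806 - (-74 + 15)/(3*15) = 6806 - (-59)/(3*15) = 6806 - 1*(-59/45) = 6806 + 59/45 = 306329/45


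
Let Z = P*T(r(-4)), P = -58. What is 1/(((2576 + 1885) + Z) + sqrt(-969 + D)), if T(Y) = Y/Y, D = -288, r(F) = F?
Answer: 4403/19387666 - I*sqrt(1257)/19387666 ≈ 0.0002271 - 1.8287e-6*I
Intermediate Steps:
T(Y) = 1
Z = -58 (Z = -58*1 = -58)
1/(((2576 + 1885) + Z) + sqrt(-969 + D)) = 1/(((2576 + 1885) - 58) + sqrt(-969 - 288)) = 1/((4461 - 58) + sqrt(-1257)) = 1/(4403 + I*sqrt(1257))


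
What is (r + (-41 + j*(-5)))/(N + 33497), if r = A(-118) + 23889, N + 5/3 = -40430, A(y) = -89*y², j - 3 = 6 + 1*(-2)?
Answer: 3646269/20804 ≈ 175.27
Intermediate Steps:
j = 7 (j = 3 + (6 + 1*(-2)) = 3 + (6 - 2) = 3 + 4 = 7)
N = -121295/3 (N = -5/3 - 40430 = -121295/3 ≈ -40432.)
r = -1215347 (r = -89*(-118)² + 23889 = -89*13924 + 23889 = -1239236 + 23889 = -1215347)
(r + (-41 + j*(-5)))/(N + 33497) = (-1215347 + (-41 + 7*(-5)))/(-121295/3 + 33497) = (-1215347 + (-41 - 35))/(-20804/3) = (-1215347 - 76)*(-3/20804) = -1215423*(-3/20804) = 3646269/20804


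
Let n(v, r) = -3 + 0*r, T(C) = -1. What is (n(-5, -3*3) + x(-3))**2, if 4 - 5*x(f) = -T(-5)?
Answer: 144/25 ≈ 5.7600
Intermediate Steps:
n(v, r) = -3 (n(v, r) = -3 + 0 = -3)
x(f) = 3/5 (x(f) = 4/5 - (-1)*(-1)/5 = 4/5 - 1/5*1 = 4/5 - 1/5 = 3/5)
(n(-5, -3*3) + x(-3))**2 = (-3 + 3/5)**2 = (-12/5)**2 = 144/25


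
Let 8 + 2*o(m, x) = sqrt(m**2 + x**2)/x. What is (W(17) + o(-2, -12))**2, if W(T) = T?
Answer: (156 - sqrt(37))**2/144 ≈ 156.08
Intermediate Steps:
o(m, x) = -4 + sqrt(m**2 + x**2)/(2*x) (o(m, x) = -4 + (sqrt(m**2 + x**2)/x)/2 = -4 + sqrt(m**2 + x**2)/(2*x))
(W(17) + o(-2, -12))**2 = (17 + (-4 + (1/2)*sqrt((-2)**2 + (-12)**2)/(-12)))**2 = (17 + (-4 + (1/2)*(-1/12)*sqrt(4 + 144)))**2 = (17 + (-4 + (1/2)*(-1/12)*sqrt(148)))**2 = (17 + (-4 + (1/2)*(-1/12)*(2*sqrt(37))))**2 = (17 + (-4 - sqrt(37)/12))**2 = (13 - sqrt(37)/12)**2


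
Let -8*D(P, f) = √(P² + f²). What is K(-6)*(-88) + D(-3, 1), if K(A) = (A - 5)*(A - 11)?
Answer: -16456 - √10/8 ≈ -16456.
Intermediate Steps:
K(A) = (-11 + A)*(-5 + A) (K(A) = (-5 + A)*(-11 + A) = (-11 + A)*(-5 + A))
D(P, f) = -√(P² + f²)/8
K(-6)*(-88) + D(-3, 1) = (55 + (-6)² - 16*(-6))*(-88) - √((-3)² + 1²)/8 = (55 + 36 + 96)*(-88) - √(9 + 1)/8 = 187*(-88) - √10/8 = -16456 - √10/8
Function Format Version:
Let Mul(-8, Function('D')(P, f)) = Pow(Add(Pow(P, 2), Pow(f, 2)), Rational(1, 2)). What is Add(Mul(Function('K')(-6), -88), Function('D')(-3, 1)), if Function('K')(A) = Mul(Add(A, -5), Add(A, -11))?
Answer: Add(-16456, Mul(Rational(-1, 8), Pow(10, Rational(1, 2)))) ≈ -16456.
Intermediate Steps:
Function('K')(A) = Mul(Add(-11, A), Add(-5, A)) (Function('K')(A) = Mul(Add(-5, A), Add(-11, A)) = Mul(Add(-11, A), Add(-5, A)))
Function('D')(P, f) = Mul(Rational(-1, 8), Pow(Add(Pow(P, 2), Pow(f, 2)), Rational(1, 2)))
Add(Mul(Function('K')(-6), -88), Function('D')(-3, 1)) = Add(Mul(Add(55, Pow(-6, 2), Mul(-16, -6)), -88), Mul(Rational(-1, 8), Pow(Add(Pow(-3, 2), Pow(1, 2)), Rational(1, 2)))) = Add(Mul(Add(55, 36, 96), -88), Mul(Rational(-1, 8), Pow(Add(9, 1), Rational(1, 2)))) = Add(Mul(187, -88), Mul(Rational(-1, 8), Pow(10, Rational(1, 2)))) = Add(-16456, Mul(Rational(-1, 8), Pow(10, Rational(1, 2))))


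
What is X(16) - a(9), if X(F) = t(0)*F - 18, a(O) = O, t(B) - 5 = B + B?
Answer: 53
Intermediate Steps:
t(B) = 5 + 2*B (t(B) = 5 + (B + B) = 5 + 2*B)
X(F) = -18 + 5*F (X(F) = (5 + 2*0)*F - 18 = (5 + 0)*F - 18 = 5*F - 18 = -18 + 5*F)
X(16) - a(9) = (-18 + 5*16) - 1*9 = (-18 + 80) - 9 = 62 - 9 = 53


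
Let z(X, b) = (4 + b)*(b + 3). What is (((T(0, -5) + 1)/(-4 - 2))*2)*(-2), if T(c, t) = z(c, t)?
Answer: 2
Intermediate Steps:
z(X, b) = (3 + b)*(4 + b) (z(X, b) = (4 + b)*(3 + b) = (3 + b)*(4 + b))
T(c, t) = 12 + t² + 7*t
(((T(0, -5) + 1)/(-4 - 2))*2)*(-2) = ((((12 + (-5)² + 7*(-5)) + 1)/(-4 - 2))*2)*(-2) = ((((12 + 25 - 35) + 1)/(-6))*2)*(-2) = (((2 + 1)*(-⅙))*2)*(-2) = ((3*(-⅙))*2)*(-2) = -½*2*(-2) = -1*(-2) = 2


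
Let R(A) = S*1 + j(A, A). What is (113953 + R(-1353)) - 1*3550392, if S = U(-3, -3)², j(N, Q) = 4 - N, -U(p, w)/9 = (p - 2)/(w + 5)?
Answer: -13738303/4 ≈ -3.4346e+6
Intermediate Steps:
U(p, w) = -9*(-2 + p)/(5 + w) (U(p, w) = -9*(p - 2)/(w + 5) = -9*(-2 + p)/(5 + w))
S = 2025/4 (S = (9*(2 - 1*(-3))/(5 - 3))² = (9*(2 + 3)/2)² = (9*(½)*5)² = (45/2)² = 2025/4 ≈ 506.25)
R(A) = 2041/4 - A (R(A) = (2025/4)*1 + (4 - A) = 2025/4 + (4 - A) = 2041/4 - A)
(113953 + R(-1353)) - 1*3550392 = (113953 + (2041/4 - 1*(-1353))) - 1*3550392 = (113953 + (2041/4 + 1353)) - 3550392 = (113953 + 7453/4) - 3550392 = 463265/4 - 3550392 = -13738303/4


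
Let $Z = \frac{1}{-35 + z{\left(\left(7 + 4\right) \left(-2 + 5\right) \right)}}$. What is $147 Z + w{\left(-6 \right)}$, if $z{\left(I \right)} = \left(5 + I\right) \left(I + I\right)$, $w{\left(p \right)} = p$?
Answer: $- \frac{14691}{2473} \approx -5.9406$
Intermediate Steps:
$z{\left(I \right)} = 2 I \left(5 + I\right)$ ($z{\left(I \right)} = \left(5 + I\right) 2 I = 2 I \left(5 + I\right)$)
$Z = \frac{1}{2473}$ ($Z = \frac{1}{-35 + 2 \left(7 + 4\right) \left(-2 + 5\right) \left(5 + \left(7 + 4\right) \left(-2 + 5\right)\right)} = \frac{1}{-35 + 2 \cdot 11 \cdot 3 \left(5 + 11 \cdot 3\right)} = \frac{1}{-35 + 2 \cdot 33 \left(5 + 33\right)} = \frac{1}{-35 + 2 \cdot 33 \cdot 38} = \frac{1}{-35 + 2508} = \frac{1}{2473} \approx 0.00040437$)
$147 Z + w{\left(-6 \right)} = 147 \cdot \frac{1}{2473} - 6 = \frac{147}{2473} - 6 = - \frac{14691}{2473}$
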